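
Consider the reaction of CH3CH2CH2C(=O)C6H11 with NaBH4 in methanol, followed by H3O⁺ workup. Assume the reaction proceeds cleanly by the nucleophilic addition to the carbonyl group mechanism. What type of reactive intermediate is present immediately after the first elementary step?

Step 1: A lone pair / filled orbital on H⁻ (delivered from BH4⁻) attacks the electrophilic carbonyl carbon; the π(C=O) electrons shift onto oxygen, producing a tetrahedral alkoxide intermediate.
After step 1 the species present is a tetrahedral alkoxide intermediate.

tetrahedral alkoxide intermediate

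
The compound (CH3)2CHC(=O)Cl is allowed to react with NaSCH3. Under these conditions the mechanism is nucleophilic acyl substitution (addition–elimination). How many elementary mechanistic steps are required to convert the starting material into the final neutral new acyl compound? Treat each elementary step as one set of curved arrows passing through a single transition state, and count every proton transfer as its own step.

Step 1: CH3S⁻ adds to the carbonyl carbon; the C=O π electrons shift onto oxygen and a tetrahedral alkoxide intermediate forms.
Step 2: Collapse of the tetrahedral intermediate: the alkoxide oxygen pushes its lone pair back to re-form C=O while Cl⁻ leaves.
Total: 2 elementary steps.

2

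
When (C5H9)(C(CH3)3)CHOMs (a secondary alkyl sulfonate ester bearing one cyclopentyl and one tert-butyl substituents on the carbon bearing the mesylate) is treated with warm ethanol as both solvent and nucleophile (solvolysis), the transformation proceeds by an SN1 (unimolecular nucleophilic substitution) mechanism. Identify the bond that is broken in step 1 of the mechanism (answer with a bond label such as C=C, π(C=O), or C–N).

Step 1: Rate-determining heterolysis of the C–O bond gives MsO⁻ and a secondary carbocation.
The bond broken in this step is the C–O bond.

C–O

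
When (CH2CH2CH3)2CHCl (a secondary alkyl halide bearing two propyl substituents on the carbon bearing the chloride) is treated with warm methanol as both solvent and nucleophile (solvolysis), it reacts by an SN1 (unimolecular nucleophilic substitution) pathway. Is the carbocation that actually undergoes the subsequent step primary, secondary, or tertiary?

secondary

Step 1: Unassisted departure of Cl⁻ (taking the C–Cl bonding pair) generates a secondary carbocation.
No single 1,2-shift to an adjacent carbon would give a more-substituted cation, so no rearrangement occurs.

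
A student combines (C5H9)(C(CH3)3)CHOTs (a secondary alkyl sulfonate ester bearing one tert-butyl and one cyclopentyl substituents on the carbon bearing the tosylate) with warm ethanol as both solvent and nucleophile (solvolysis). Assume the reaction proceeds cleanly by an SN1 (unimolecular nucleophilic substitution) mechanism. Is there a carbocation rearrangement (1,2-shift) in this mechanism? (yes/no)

The first-formed carbocation is secondary.
The adjacent cyclopentyl carbon already bears 2 other carbon substituents and has a hydrogen to migrate; after a 1,2-hydride shift from that carbon the positive charge sits on a tertiary centre.
Tertiary is more stable than secondary, so the shift occurs.

yes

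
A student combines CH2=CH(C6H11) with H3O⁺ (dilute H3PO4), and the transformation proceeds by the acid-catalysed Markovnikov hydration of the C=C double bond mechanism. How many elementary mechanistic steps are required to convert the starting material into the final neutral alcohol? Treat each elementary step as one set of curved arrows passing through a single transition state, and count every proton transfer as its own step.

4

Step 1: The π electrons of the C=C bond attack a proton of H3O⁺; Markovnikov addition places the new C–H on the less-substituted alkene carbon, so the positive charge ends up on the more-substituted carbon — a secondary carbocation. H2O is released.
Step 2: A 1,2-hydride shift from the adjacent cyclohexyl carbon moves the positive charge from the secondary centre to an adjacent carbon, generating a more stable tertiary carbocation.
Step 3: A lone pair on the oxygen of H2O attacks the carbocation, forming a C–O bond and an oxonium ion (a protonated alcohol).
Step 4: Deprotonation of the oxonium ion by a water molecule delivers the neutral alcohol and regenerates the acid catalyst.
Total: 4 elementary steps.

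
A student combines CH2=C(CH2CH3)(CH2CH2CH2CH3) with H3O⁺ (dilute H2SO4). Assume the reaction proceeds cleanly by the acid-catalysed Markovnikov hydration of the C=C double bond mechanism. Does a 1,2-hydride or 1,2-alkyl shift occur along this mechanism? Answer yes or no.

The first-formed carbocation is tertiary.
No single 1,2-shift to an adjacent carbon would produce a more-substituted cation than the one already present, so no rearrangement occurs.

no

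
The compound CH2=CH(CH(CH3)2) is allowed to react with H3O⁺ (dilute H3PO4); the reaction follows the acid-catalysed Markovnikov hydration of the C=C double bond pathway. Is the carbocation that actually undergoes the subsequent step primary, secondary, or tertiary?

tertiary

Step 1: The π electrons of the C=C bond attack a proton of H3O⁺; Markovnikov addition places the new C–H on the less-substituted alkene carbon, so the positive charge ends up on the more-substituted carbon — a secondary carbocation. H2O is released.
Step 2: Carbocation rearrangement: a 1,2-hydride shift from the adjacent isopropyl carbon converts the initially-formed secondary cation into the more stable tertiary cation.
The cation rearranges from secondary to tertiary via a 1,2-hydride shift from the adjacent isopropyl carbon; the tertiary cation is what reacts next.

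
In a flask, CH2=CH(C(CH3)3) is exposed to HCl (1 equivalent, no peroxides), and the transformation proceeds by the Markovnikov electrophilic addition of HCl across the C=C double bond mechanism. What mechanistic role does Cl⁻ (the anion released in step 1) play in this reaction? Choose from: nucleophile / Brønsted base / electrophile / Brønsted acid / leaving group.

nucleophile

Step 3: Cl⁻ captures the cation: a lone pair on Cl⁻ fills the empty p orbital, producing the alkyl halide product.
Cl⁻ (the anion released in step 1) donates an electron pair to form a new σ-bond to carbon — it is the nucleophile.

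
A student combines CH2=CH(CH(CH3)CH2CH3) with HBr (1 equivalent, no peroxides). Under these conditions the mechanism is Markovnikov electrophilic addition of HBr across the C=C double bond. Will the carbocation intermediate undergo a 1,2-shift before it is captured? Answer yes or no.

The first-formed carbocation is secondary.
The adjacent sec-butyl carbon already bears 2 other carbon substituents and has a hydrogen to migrate; after a 1,2-hydride shift from that carbon the positive charge sits on a tertiary centre.
Tertiary is more stable than secondary, so the shift occurs.

yes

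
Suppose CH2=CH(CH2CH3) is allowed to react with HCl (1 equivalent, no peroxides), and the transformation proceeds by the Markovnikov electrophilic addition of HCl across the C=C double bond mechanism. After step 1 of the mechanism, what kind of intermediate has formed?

secondary carbocation

Step 1: Protonation of the alkene by HCl: the π bond acts as the nucleophile and picks up H⁺, giving the more stable (Markovnikov) secondary carbocation. The H–Cl bond breaks heterolytically, releasing Cl⁻.
After step 1 the species present is a secondary carbocation.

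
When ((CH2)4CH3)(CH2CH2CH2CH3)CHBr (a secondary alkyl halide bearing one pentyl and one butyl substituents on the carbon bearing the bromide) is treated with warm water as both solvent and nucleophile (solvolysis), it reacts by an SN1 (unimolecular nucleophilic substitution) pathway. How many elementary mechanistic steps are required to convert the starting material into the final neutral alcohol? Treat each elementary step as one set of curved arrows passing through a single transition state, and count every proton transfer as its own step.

Step 1: Unassisted departure of Br⁻ (taking the C–Br bonding pair) generates a secondary carbocation.
(No 1,2-shift: no single shift to an adjacent carbon would give a more stable cation.)
Step 2: Nucleophilic capture: the oxygen of H2O bonds to the cationic carbon, producing an oxonium-ion intermediate.
Step 3: Deprotonation of the oxonium oxygen by solvent water yields the neutral alcohol.
Total: 3 elementary steps.

3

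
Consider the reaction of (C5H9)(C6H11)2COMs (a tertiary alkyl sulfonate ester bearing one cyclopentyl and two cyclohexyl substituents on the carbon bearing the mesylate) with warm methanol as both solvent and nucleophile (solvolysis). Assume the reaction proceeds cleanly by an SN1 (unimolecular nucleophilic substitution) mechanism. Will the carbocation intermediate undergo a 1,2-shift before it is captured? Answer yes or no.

no

The first-formed carbocation is tertiary.
No single 1,2-shift to an adjacent carbon would produce a more-substituted cation than the one already present, so no rearrangement occurs.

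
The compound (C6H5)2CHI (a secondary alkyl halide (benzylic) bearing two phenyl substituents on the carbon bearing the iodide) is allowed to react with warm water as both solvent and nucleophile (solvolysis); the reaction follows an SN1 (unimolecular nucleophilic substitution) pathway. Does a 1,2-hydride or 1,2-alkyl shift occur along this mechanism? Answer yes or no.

no

The first-formed carbocation is secondary.
No single 1,2-shift to an adjacent carbon would produce a more-substituted cation than the one already present, so no rearrangement occurs.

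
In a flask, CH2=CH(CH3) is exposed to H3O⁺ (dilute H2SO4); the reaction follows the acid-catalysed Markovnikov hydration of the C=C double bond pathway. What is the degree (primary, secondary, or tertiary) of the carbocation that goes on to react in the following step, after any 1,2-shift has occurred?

secondary

Step 1: Electrophilic addition begins with the π(C=C) electrons forming a bond to the proton of H3O⁺. Following Markovnikov's rule, the resulting cation is secondary. H2O is released.
No single 1,2-shift to an adjacent carbon would give a more-substituted cation, so no rearrangement occurs.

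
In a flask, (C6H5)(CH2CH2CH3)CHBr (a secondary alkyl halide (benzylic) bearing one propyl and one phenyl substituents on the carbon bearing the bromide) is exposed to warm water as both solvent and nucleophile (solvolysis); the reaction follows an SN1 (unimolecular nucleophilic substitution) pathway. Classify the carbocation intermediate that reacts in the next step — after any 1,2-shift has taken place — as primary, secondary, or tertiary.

Step 1: Ionisation: the C–Br σ-bond cleaves heterolytically; both bonding electrons depart with Br⁻, leaving a secondary carbocation at the α-carbon.
No single 1,2-shift to an adjacent carbon would give a more-substituted cation, so no rearrangement occurs.

secondary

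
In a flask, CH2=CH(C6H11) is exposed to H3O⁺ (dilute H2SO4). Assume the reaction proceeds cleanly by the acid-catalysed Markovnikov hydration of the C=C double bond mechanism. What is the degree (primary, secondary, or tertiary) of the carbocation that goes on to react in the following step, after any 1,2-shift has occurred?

tertiary

Step 1: Electrophilic addition begins with the π(C=C) electrons forming a bond to the proton of H3O⁺. Following Markovnikov's rule, the resulting cation is secondary. H2O is released.
Step 2: A hydride (H with its bonding pair) migrates from the adjacent cyclohexyl carbon to the cationic centre — a 1,2-hydride shift — upgrading the secondary cation to a tertiary one.
The cation rearranges from secondary to tertiary via a 1,2-hydride shift from the adjacent cyclohexyl carbon; the tertiary cation is what reacts next.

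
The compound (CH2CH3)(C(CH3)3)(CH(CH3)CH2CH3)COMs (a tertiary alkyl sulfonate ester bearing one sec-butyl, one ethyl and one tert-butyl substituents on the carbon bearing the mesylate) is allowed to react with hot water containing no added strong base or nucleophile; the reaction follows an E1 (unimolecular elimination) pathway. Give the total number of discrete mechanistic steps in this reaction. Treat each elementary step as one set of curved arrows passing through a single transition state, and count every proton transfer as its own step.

2

Step 1: Ionisation: the C–O σ-bond cleaves heterolytically; both bonding electrons depart with MsO⁻, leaving a tertiary carbocation at the α-carbon.
(No 1,2-shift: no single shift to an adjacent carbon would give a more stable cation.)
Step 2: A weak base (a water molecule from the solvent) removes a proton from a carbon adjacent to the cationic centre; the electrons of that C–H bond become the new π(C=C) bond, giving the alkene.
Total: 2 elementary steps.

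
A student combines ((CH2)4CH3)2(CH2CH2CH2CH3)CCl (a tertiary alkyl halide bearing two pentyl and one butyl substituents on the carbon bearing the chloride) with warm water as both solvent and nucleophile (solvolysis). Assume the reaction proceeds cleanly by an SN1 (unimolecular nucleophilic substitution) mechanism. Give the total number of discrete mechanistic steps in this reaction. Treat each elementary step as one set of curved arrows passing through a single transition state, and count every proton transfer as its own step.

Step 1: Rate-determining heterolysis of the C–Cl bond gives Cl⁻ and a tertiary carbocation.
(No 1,2-shift: no single shift to an adjacent carbon would give a more stable cation.)
Step 2: A lone pair on the oxygen of H2O attacks the carbocation, forming a new C–O σ-bond and an oxonium ion.
Step 3: Deprotonation of the oxonium oxygen by solvent water yields the neutral alcohol.
Total: 3 elementary steps.

3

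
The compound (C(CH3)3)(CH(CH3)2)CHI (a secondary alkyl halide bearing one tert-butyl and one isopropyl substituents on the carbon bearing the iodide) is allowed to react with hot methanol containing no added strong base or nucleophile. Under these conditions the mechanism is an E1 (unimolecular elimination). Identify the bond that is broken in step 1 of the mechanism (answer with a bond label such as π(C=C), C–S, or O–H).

Step 1: Unassisted departure of I⁻ (taking the C–I bonding pair) generates a secondary carbocation.
The bond broken in this step is the C–I bond.

C–I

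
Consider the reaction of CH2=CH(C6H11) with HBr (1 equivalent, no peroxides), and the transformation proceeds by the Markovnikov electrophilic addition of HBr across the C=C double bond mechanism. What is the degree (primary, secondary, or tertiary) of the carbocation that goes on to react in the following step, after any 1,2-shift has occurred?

tertiary

Step 1: Electrophilic addition begins with the π(C=C) electrons forming a bond to the proton of HBr. Following Markovnikov's rule, the resulting cation is secondary. The H–Br bond breaks heterolytically, releasing Br⁻.
Step 2: Carbocation rearrangement: a 1,2-hydride shift from the adjacent cyclohexyl carbon converts the initially-formed secondary cation into the more stable tertiary cation.
The cation rearranges from secondary to tertiary via a 1,2-hydride shift from the adjacent cyclohexyl carbon; the tertiary cation is what reacts next.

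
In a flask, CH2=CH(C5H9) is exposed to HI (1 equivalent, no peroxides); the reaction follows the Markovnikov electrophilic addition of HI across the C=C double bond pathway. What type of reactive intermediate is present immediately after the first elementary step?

Step 1: The π electrons of the C=C bond attack a proton of HI; Markovnikov addition places the new C–H on the less-substituted alkene carbon, so the positive charge ends up on the more-substituted carbon — a secondary carbocation. The H–I bond breaks heterolytically, releasing I⁻.
After step 1 the species present is a secondary carbocation.

secondary carbocation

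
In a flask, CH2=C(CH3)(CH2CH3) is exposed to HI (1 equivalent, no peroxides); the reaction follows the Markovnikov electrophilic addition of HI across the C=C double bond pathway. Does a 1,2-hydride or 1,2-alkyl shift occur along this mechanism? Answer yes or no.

no

The first-formed carbocation is tertiary.
No single 1,2-shift to an adjacent carbon would produce a more-substituted cation than the one already present, so no rearrangement occurs.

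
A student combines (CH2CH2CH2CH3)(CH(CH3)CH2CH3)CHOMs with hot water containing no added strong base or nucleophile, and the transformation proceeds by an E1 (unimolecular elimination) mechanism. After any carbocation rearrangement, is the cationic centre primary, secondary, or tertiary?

Step 1: Ionisation: the C–O σ-bond cleaves heterolytically; both bonding electrons depart with MsO⁻, leaving a secondary carbocation at the α-carbon.
Step 2: A hydride (H with its bonding pair) migrates from the adjacent sec-butyl carbon to the cationic centre — a 1,2-hydride shift — upgrading the secondary cation to a tertiary one.
The cation rearranges from secondary to tertiary via a 1,2-hydride shift from the adjacent sec-butyl carbon; the tertiary cation is what reacts next.

tertiary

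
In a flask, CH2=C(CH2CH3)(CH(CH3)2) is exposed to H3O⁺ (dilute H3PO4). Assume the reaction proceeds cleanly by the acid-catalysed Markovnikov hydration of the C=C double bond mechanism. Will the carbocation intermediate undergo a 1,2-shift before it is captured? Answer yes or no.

no

The first-formed carbocation is tertiary.
No single 1,2-shift to an adjacent carbon would produce a more-substituted cation than the one already present, so no rearrangement occurs.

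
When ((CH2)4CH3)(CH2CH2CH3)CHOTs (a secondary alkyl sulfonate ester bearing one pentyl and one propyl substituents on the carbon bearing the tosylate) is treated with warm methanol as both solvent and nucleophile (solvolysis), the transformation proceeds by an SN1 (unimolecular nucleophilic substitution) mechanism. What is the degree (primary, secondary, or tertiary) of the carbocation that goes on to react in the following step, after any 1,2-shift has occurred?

Step 1: Ionisation: the C–O σ-bond cleaves heterolytically; both bonding electrons depart with TsO⁻, leaving a secondary carbocation at the α-carbon.
No single 1,2-shift to an adjacent carbon would give a more-substituted cation, so no rearrangement occurs.

secondary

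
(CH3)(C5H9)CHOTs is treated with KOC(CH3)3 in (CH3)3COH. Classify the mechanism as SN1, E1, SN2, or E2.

E2

Conditions: a strong/bulky base with a secondary substrate bearing a β-hydrogen.
These conditions are the textbook signature of the E2 pathway.
A strong (often hindered) base removes a β-H in concert with loss of the leaving group — bimolecular elimination.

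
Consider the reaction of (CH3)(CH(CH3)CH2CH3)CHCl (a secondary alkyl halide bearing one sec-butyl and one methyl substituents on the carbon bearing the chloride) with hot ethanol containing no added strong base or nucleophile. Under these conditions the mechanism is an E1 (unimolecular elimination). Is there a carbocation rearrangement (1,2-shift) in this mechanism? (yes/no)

yes

The first-formed carbocation is secondary.
The adjacent sec-butyl carbon already bears 2 other carbon substituents and has a hydrogen to migrate; after a 1,2-hydride shift from that carbon the positive charge sits on a tertiary centre.
Tertiary is more stable than secondary, so the shift occurs.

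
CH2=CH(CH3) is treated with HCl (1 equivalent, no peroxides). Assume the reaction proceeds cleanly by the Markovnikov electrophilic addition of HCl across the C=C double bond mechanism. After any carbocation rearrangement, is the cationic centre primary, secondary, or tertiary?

secondary

Step 1: Electrophilic addition begins with the π(C=C) electrons forming a bond to the proton of HCl. Following Markovnikov's rule, the resulting cation is secondary. The H–Cl bond breaks heterolytically, releasing Cl⁻.
No single 1,2-shift to an adjacent carbon would give a more-substituted cation, so no rearrangement occurs.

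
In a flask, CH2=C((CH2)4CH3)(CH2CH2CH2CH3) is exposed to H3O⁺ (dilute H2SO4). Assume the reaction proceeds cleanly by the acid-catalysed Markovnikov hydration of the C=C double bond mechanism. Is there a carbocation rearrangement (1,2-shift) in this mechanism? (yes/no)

no

The first-formed carbocation is tertiary.
No single 1,2-shift to an adjacent carbon would produce a more-substituted cation than the one already present, so no rearrangement occurs.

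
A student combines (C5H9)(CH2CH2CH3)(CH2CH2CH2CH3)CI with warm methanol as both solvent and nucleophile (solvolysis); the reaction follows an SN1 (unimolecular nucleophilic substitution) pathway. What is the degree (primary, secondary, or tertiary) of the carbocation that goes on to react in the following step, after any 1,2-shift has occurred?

Step 1: Unassisted departure of I⁻ (taking the C–I bonding pair) generates a tertiary carbocation.
No single 1,2-shift to an adjacent carbon would give a more-substituted cation, so no rearrangement occurs.

tertiary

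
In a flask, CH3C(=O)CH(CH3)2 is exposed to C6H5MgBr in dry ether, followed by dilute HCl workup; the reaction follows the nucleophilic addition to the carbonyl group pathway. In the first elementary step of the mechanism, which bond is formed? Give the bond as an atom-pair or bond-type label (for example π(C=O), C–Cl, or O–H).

C–C

Step 1: Nucleophilic addition: the carbanion-like carbon of C6H5MgBr adds to the carbonyl carbon, pushing the π(C=O) electron pair onto oxygen and giving a tetrahedral alkoxide.
The bond formed in this step is the C–C bond.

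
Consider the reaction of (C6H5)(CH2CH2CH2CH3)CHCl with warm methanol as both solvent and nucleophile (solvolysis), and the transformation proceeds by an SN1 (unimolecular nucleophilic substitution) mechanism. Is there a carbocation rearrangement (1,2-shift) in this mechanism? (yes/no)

The first-formed carbocation is secondary.
No single 1,2-shift to an adjacent carbon would produce a more-substituted cation than the one already present, so no rearrangement occurs.

no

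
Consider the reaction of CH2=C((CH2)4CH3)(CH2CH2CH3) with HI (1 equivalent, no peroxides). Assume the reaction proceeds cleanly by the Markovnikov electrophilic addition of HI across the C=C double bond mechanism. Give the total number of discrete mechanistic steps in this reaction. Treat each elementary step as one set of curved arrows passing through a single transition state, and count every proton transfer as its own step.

Step 1: Protonation of the alkene by HI: the π bond acts as the nucleophile and picks up H⁺, giving the more stable (Markovnikov) tertiary carbocation. The H–I bond breaks heterolytically, releasing I⁻.
(No 1,2-shift: no single shift to an adjacent carbon would give a more stable cation.)
Step 2: I⁻ captures the cation: a lone pair on I⁻ fills the empty p orbital, producing the alkyl halide product.
Total: 2 elementary steps.

2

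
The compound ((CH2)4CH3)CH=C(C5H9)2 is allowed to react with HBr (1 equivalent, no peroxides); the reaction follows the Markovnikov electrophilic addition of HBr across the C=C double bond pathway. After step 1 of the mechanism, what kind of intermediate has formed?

tertiary carbocation

Step 1: Protonation of the alkene by HBr: the π bond acts as the nucleophile and picks up H⁺, giving the more stable (Markovnikov) tertiary carbocation. The H–Br bond breaks heterolytically, releasing Br⁻.
After step 1 the species present is a tertiary carbocation.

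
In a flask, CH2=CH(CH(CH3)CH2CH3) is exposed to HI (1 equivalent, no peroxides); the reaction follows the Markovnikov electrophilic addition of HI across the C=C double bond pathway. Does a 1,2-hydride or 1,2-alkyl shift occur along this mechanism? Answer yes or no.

The first-formed carbocation is secondary.
The adjacent sec-butyl carbon already bears 2 other carbon substituents and has a hydrogen to migrate; after a 1,2-hydride shift from that carbon the positive charge sits on a tertiary centre.
Tertiary is more stable than secondary, so the shift occurs.

yes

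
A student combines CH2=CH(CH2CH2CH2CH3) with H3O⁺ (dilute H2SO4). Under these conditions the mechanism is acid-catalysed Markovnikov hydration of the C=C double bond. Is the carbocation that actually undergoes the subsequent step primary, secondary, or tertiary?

Step 1: The π electrons of the C=C bond attack a proton of H3O⁺; Markovnikov addition places the new C–H on the less-substituted alkene carbon, so the positive charge ends up on the more-substituted carbon — a secondary carbocation. H2O is released.
No single 1,2-shift to an adjacent carbon would give a more-substituted cation, so no rearrangement occurs.

secondary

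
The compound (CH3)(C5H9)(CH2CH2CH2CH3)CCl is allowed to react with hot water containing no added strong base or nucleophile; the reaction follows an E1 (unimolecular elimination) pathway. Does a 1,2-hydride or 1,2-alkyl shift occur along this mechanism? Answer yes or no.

The first-formed carbocation is tertiary.
No single 1,2-shift to an adjacent carbon would produce a more-substituted cation than the one already present, so no rearrangement occurs.

no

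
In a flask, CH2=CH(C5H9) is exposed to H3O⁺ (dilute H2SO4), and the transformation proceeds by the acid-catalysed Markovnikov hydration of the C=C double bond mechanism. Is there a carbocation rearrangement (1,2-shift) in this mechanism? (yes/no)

yes

The first-formed carbocation is secondary.
The adjacent cyclopentyl carbon already bears 2 other carbon substituents and has a hydrogen to migrate; after a 1,2-hydride shift from that carbon the positive charge sits on a tertiary centre.
Tertiary is more stable than secondary, so the shift occurs.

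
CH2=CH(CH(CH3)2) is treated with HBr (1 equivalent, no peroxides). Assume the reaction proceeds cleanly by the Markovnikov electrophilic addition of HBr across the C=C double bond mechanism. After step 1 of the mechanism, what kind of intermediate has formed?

Step 1: Electrophilic addition begins with the π(C=C) electrons forming a bond to the proton of HBr. Following Markovnikov's rule, the resulting cation is secondary. The H–Br bond breaks heterolytically, releasing Br⁻.
After step 1 the species present is a secondary carbocation.

secondary carbocation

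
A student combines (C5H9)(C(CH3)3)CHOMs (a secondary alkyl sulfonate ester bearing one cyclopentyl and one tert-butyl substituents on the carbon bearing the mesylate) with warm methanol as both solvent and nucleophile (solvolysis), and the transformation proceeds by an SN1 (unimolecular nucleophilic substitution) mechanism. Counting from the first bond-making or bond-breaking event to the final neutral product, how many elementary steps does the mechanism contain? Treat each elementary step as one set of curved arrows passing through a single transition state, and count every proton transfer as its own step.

4

Step 1: Ionisation: the C–O σ-bond cleaves heterolytically; both bonding electrons depart with MsO⁻, leaving a secondary carbocation at the α-carbon.
Step 2: A hydride (H with its bonding pair) migrates from the adjacent cyclopentyl carbon to the cationic centre — a 1,2-hydride shift — upgrading the secondary cation to a tertiary one.
Step 3: A lone pair on the oxygen of CH3OH attacks the carbocation, forming a new C–O σ-bond and an oxonium ion.
Step 4: A second solvent molecule removes the proton on oxygen, giving the neutral ether product.
Total: 4 elementary steps.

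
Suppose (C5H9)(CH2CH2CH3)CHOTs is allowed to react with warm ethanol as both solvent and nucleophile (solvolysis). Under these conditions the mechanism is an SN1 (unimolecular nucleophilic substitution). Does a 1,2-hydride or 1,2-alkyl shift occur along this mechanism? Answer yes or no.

The first-formed carbocation is secondary.
The adjacent cyclopentyl carbon already bears 2 other carbon substituents and has a hydrogen to migrate; after a 1,2-hydride shift from that carbon the positive charge sits on a tertiary centre.
Tertiary is more stable than secondary, so the shift occurs.

yes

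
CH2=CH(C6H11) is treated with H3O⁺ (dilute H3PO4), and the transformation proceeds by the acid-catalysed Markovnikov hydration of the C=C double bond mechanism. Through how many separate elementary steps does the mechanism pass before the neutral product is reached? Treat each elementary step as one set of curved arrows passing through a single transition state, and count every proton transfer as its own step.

Step 1: Electrophilic addition begins with the π(C=C) electrons forming a bond to the proton of H3O⁺. Following Markovnikov's rule, the resulting cation is secondary. H2O is released.
Step 2: A 1,2-hydride shift from the adjacent cyclohexyl carbon moves the positive charge from the secondary centre to an adjacent carbon, generating a more stable tertiary carbocation.
Step 3: A lone pair on the oxygen of H2O attacks the carbocation, forming a C–O bond and an oxonium ion (a protonated alcohol).
Step 4: Deprotonation of the oxonium ion by a water molecule delivers the neutral alcohol and regenerates the acid catalyst.
Total: 4 elementary steps.

4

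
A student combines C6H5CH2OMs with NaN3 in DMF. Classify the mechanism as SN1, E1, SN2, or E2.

SN2

Conditions: a primary substrate with a strong nucleophile in the polar aprotic solvent DMF.
These conditions are the textbook signature of the SN2 pathway.
An unhindered substrate with a strong nucleophile in a polar aprotic solvent favours one-step backside displacement.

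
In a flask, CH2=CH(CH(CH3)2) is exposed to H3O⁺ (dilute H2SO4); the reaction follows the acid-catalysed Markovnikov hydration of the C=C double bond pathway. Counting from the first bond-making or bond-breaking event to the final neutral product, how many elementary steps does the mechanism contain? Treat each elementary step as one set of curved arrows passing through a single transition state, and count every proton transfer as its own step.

Step 1: The π electrons of the C=C bond attack a proton of H3O⁺; Markovnikov addition places the new C–H on the less-substituted alkene carbon, so the positive charge ends up on the more-substituted carbon — a secondary carbocation. H2O is released.
Step 2: A 1,2-hydride shift from the adjacent isopropyl carbon moves the positive charge from the secondary centre to an adjacent carbon, generating a more stable tertiary carbocation.
Step 3: Nucleophilic capture of the cation by H2O produces the protonated alcohol (an oxonium ion).
Step 4: Proton transfer from the O–H of the oxonium ion to H2O completes the catalytic cycle and yields the alcohol.
Total: 4 elementary steps.

4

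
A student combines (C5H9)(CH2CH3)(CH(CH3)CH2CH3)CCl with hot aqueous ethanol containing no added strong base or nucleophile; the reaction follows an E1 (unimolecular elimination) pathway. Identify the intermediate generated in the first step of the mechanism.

tertiary carbocation

Step 1: Rate-determining heterolysis of the C–Cl bond gives Cl⁻ and a tertiary carbocation.
After step 1 the species present is a tertiary carbocation.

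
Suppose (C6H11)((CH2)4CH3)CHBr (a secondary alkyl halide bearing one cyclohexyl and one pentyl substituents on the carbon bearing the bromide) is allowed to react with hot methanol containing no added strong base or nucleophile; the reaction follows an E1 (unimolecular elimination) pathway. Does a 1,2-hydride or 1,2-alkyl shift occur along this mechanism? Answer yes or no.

The first-formed carbocation is secondary.
The adjacent cyclohexyl carbon already bears 2 other carbon substituents and has a hydrogen to migrate; after a 1,2-hydride shift from that carbon the positive charge sits on a tertiary centre.
Tertiary is more stable than secondary, so the shift occurs.

yes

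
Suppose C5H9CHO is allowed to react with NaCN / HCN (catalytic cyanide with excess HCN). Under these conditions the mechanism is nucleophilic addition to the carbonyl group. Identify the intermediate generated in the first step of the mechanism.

tetrahedral alkoxide intermediate

Step 1: A lone pair / filled orbital on CN⁻ attacks the electrophilic carbonyl carbon; the π(C=O) electrons shift onto oxygen, producing a tetrahedral alkoxide intermediate.
After step 1 the species present is a tetrahedral alkoxide intermediate.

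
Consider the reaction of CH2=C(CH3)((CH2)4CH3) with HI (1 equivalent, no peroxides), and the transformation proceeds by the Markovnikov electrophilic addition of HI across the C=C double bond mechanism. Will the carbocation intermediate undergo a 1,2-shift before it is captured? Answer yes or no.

The first-formed carbocation is tertiary.
No single 1,2-shift to an adjacent carbon would produce a more-substituted cation than the one already present, so no rearrangement occurs.

no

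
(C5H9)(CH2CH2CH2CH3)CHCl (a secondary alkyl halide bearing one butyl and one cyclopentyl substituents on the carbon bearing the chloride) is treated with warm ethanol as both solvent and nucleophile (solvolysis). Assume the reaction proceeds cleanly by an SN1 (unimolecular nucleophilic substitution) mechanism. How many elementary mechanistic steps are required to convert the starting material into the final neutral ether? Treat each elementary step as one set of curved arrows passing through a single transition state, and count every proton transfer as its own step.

4

Step 1: Unassisted departure of Cl⁻ (taking the C–Cl bonding pair) generates a secondary carbocation.
Step 2: Carbocation rearrangement: a 1,2-hydride shift from the adjacent cyclopentyl carbon converts the initially-formed secondary cation into the more stable tertiary cation.
Step 3: Nucleophilic capture: the oxygen of CH3CH2OH bonds to the cationic carbon, producing an oxonium-ion intermediate.
Step 4: Deprotonation of the oxonium oxygen by solvent ethanol yields the neutral ether.
Total: 4 elementary steps.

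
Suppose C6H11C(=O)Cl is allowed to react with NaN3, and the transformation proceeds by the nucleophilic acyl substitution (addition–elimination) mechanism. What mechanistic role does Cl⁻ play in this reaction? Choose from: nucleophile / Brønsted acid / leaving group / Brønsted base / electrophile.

Step 2: An oxygen lone pair re-forms the C=O π bond as the C–Cl σ-bond breaks; Cl⁻ is expelled.
Cl⁻ departs with both electrons of the breaking σ-bond — that is the definition of a leaving group.

leaving group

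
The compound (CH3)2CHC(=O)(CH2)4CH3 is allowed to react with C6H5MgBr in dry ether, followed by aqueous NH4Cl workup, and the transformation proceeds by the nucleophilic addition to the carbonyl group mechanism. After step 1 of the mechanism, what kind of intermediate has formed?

Step 1: the carbanion-like carbon of C6H5MgBr attacks the sp² carbonyl carbon; the C=O π bond breaks and the electrons end up as a lone pair on the alkoxide oxygen of the tetrahedral intermediate.
After step 1 the species present is a tetrahedral alkoxide intermediate.

tetrahedral alkoxide intermediate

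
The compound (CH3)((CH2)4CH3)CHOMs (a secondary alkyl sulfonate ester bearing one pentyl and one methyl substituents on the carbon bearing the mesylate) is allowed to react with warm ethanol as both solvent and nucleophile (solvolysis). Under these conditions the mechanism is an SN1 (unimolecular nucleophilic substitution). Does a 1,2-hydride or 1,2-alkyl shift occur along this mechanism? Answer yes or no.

The first-formed carbocation is secondary.
No single 1,2-shift to an adjacent carbon would produce a more-substituted cation than the one already present, so no rearrangement occurs.

no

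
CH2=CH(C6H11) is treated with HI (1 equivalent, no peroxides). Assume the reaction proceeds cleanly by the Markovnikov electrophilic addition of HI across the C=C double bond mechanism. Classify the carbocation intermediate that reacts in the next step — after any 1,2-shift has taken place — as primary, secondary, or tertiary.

tertiary

Step 1: Protonation of the alkene by HI: the π bond acts as the nucleophile and picks up H⁺, giving the more stable (Markovnikov) secondary carbocation. The H–I bond breaks heterolytically, releasing I⁻.
Step 2: Carbocation rearrangement: a 1,2-hydride shift from the adjacent cyclohexyl carbon converts the initially-formed secondary cation into the more stable tertiary cation.
The cation rearranges from secondary to tertiary via a 1,2-hydride shift from the adjacent cyclohexyl carbon; the tertiary cation is what reacts next.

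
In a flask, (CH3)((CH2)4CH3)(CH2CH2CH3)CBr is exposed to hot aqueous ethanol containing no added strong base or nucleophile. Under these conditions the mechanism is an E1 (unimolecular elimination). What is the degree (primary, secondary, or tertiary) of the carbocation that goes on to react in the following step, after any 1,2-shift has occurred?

tertiary

Step 1: Rate-determining heterolysis of the C–Br bond gives Br⁻ and a tertiary carbocation.
No single 1,2-shift to an adjacent carbon would give a more-substituted cation, so no rearrangement occurs.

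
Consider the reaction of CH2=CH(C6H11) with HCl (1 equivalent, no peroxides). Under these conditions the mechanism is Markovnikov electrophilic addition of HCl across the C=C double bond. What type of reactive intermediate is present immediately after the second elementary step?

tertiary carbocation

Step 1: Electrophilic addition begins with the π(C=C) electrons forming a bond to the proton of HCl. Following Markovnikov's rule, the resulting cation is secondary. The H–Cl bond breaks heterolytically, releasing Cl⁻.
Step 2: A 1,2-hydride shift from the adjacent cyclohexyl carbon moves the positive charge from the secondary centre to an adjacent carbon, generating a more stable tertiary carbocation.
After step 2 the species present is a tertiary carbocation.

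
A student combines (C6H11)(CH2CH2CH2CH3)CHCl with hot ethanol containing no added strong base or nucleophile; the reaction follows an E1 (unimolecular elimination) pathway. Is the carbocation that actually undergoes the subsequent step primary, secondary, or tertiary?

tertiary

Step 1: The C–Cl bond breaks with both electrons going to the chloride; Cl⁻ leaves and a secondary carbocation remains.
Step 2: A 1,2-hydride shift from the adjacent cyclohexyl carbon moves the positive charge from the secondary centre to an adjacent carbon, generating a more stable tertiary carbocation.
The cation rearranges from secondary to tertiary via a 1,2-hydride shift from the adjacent cyclohexyl carbon; the tertiary cation is what reacts next.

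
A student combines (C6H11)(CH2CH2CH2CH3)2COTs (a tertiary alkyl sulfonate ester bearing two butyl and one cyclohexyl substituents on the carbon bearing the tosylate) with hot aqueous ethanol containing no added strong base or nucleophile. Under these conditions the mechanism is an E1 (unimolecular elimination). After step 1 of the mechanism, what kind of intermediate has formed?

Step 1: Rate-determining heterolysis of the C–O bond gives TsO⁻ and a tertiary carbocation.
After step 1 the species present is a tertiary carbocation.

tertiary carbocation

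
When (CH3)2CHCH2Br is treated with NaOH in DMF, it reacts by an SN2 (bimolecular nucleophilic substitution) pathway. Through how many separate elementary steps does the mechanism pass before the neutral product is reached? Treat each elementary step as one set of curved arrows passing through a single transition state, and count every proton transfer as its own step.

Step 1: OH⁻ attacks the back face of the α-carbon while Br⁻ departs with the C–Br bonding pair — a single concerted displacement through a pentacoordinate transition state.
Total: 1 elementary step.

1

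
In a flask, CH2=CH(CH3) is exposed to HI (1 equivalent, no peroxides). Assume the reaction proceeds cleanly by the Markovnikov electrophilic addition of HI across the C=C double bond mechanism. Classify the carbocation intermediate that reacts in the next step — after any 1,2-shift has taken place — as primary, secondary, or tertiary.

secondary

Step 1: The π electrons of the C=C bond attack a proton of HI; Markovnikov addition places the new C–H on the less-substituted alkene carbon, so the positive charge ends up on the more-substituted carbon — a secondary carbocation. The H–I bond breaks heterolytically, releasing I⁻.
No single 1,2-shift to an adjacent carbon would give a more-substituted cation, so no rearrangement occurs.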